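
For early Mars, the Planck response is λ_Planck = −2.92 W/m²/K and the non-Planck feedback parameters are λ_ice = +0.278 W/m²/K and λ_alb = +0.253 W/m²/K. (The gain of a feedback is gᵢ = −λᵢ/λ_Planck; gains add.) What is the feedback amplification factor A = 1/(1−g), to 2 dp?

Convert to gains: g_ice = 0.278/2.92 = 0.09521; g_alb = 0.253/2.92 = 0.08664.
Total gain g = 0.18185.
A = 1/(1 − 0.18185) = 1.22.

1.22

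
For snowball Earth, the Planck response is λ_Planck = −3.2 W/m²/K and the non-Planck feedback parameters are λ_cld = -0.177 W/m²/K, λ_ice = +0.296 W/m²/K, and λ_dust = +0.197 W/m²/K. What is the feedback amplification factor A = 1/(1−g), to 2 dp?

Convert to gains: g_cld = -0.177/3.2 = -0.05531; g_ice = 0.296/3.2 = 0.0925; g_dust = 0.197/3.2 = 0.06156.
Total gain g = 0.09875.
A = 1/(1 − 0.09875) = 1.11.

1.11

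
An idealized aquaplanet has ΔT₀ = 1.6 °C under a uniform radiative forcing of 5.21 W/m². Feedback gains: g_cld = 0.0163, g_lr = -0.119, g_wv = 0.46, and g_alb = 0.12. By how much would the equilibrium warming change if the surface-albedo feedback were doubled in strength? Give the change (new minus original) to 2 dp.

0.91 °C

Original: g = 0.4773, ΔT = 1.6/(1−0.4773) = 3.0610 °C.
With doubled surface-albedo: g' = 0.5973, ΔT' = 1.6/(1−0.5973) = 3.9732 °C.
Change = 3.9732 − 3.0610 = 0.91 °C.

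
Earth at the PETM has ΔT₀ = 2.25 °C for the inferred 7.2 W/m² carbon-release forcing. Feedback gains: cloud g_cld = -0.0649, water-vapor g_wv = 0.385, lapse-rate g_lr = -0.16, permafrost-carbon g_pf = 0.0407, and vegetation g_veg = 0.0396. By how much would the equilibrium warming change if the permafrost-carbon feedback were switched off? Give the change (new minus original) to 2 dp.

Original: g = 0.2404, ΔT = 2.25/(1−0.2404) = 2.9621 °C.
Without permafrost-carbon: g' = 0.1997, ΔT' = 2.25/(1−0.1997) = 2.8114 °C.
Change = 2.8114 − 2.9621 = -0.15 °C.

-0.15 °C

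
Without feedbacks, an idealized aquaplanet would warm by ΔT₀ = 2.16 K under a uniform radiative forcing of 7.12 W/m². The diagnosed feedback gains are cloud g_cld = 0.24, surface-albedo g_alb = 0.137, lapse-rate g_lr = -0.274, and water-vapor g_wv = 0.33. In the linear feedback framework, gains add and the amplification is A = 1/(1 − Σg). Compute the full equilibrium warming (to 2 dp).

Total gain g = 0.24 + 0.137 − 0.274 + 0.33 = 0.433.
Amplification A = 1/(1 − 0.433) = 1.764.
ΔT = 2.16 × 1.764 = 3.81 K.

3.81 K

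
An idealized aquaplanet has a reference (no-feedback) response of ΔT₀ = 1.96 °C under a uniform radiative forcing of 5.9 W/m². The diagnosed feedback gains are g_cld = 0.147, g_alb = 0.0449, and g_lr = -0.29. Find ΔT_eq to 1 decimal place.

1.8 °C

Total gain g = 0.147 + 0.0449 − 0.29 = -0.0981.
Amplification A = 1/(1 + 0.0981) = 0.9107.
ΔT = 1.96 × 0.9107 = 1.8 °C.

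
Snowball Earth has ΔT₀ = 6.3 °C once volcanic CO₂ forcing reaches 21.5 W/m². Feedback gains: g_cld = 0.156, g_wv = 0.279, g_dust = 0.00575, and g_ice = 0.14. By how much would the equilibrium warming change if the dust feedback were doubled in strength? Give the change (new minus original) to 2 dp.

0.21 °C

Original: g = 0.58075, ΔT = 6.3/(1−0.58075) = 15.0268 °C.
With doubled dust: g' = 0.5865, ΔT' = 6.3/(1−0.5865) = 15.2358 °C.
Change = 15.2358 − 15.0268 = 0.21 °C.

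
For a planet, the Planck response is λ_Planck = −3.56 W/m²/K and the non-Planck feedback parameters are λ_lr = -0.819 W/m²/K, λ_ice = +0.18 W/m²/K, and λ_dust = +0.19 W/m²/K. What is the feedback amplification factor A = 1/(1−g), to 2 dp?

0.89

Convert to gains: g_lr = -0.819/3.56 = -0.2301; g_ice = 0.18/3.56 = 0.05056; g_dust = 0.19/3.56 = 0.05337.
Total gain g = -0.12617.
A = 1/(1 + 0.12617) = 0.89.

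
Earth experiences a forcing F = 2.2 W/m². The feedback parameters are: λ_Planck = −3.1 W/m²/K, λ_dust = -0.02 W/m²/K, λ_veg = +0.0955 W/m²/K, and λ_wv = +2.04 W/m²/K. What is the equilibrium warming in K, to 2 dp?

Net feedback parameter λ = (−3.1) + (-0.02) + (+0.0955) + (+2.04) = -0.9845 W/m²/K.
ΔT = −F/λ = −2.2/(-0.9845) = 2.23 K.

2.23 K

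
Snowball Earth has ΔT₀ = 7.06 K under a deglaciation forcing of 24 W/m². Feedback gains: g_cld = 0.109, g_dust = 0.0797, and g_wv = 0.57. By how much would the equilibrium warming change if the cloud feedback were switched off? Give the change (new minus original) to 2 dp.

Original: g = 0.7587, ΔT = 7.06/(1−0.7587) = 29.2582 K.
Without cloud: g' = 0.6497, ΔT' = 7.06/(1−0.6497) = 20.1542 K.
Change = 20.1542 − 29.2582 = -9.10 K.

-9.10 K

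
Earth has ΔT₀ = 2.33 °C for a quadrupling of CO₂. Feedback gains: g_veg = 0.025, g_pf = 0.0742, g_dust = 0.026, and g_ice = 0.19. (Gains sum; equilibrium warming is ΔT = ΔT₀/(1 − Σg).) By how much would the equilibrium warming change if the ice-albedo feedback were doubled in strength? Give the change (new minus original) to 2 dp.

1.31 °C

Original: g = 0.3152, ΔT = 2.33/(1−0.3152) = 3.4025 °C.
With doubled ice-albedo: g' = 0.5052, ΔT' = 2.33/(1−0.5052) = 4.7090 °C.
Change = 4.7090 − 3.4025 = 1.31 °C.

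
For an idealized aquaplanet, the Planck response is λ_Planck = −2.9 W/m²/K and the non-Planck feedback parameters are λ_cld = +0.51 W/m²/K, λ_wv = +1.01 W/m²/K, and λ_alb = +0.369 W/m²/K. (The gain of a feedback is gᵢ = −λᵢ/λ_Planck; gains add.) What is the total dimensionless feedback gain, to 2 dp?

Convert to gains: g_cld = 0.51/2.9 = 0.1759; g_wv = 1.01/2.9 = 0.3483; g_alb = 0.369/2.9 = 0.1272.
Total gain g = 0.6514.

0.65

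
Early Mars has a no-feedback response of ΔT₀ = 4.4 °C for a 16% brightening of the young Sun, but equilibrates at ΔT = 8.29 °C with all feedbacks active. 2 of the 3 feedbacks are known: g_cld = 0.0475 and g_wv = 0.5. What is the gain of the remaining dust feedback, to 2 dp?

Amplification A = ΔT/ΔT₀ = 8.29/4.4 = 1.884.
Total gain g = 1 − 1/A = 1 − 1/1.884 = 0.4692.
Known gains sum to 0.0475 + 0.5 = 0.5475.
g_dust = 0.4692 − 0.5475 = -0.08.

-0.08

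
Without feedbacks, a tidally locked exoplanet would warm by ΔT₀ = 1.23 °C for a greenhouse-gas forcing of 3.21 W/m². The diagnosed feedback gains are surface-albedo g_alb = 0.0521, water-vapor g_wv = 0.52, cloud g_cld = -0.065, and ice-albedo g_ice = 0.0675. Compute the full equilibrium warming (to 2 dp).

Total gain g = 0.0521 + 0.52 − 0.065 + 0.0675 = 0.5746.
Amplification A = 1/(1 − 0.5746) = 2.351.
ΔT = 1.23 × 2.351 = 2.89 °C.

2.89 °C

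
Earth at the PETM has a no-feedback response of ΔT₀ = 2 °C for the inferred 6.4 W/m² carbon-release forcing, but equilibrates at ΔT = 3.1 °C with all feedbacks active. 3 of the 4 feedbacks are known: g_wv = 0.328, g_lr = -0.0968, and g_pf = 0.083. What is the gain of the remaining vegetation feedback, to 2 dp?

0.04

Amplification A = ΔT/ΔT₀ = 3.1/2 = 1.55.
Total gain g = 1 − 1/A = 1 − 1/1.55 = 0.3548.
Known gains sum to 0.328 − 0.0968 + 0.083 = 0.3142.
g_veg = 0.3548 − 0.3142 = 0.04.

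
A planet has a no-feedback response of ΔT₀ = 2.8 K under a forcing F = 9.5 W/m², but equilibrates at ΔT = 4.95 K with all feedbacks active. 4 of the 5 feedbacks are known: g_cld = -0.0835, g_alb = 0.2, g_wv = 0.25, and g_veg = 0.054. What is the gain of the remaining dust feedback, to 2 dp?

0.01

Amplification A = ΔT/ΔT₀ = 4.95/2.8 = 1.768.
Total gain g = 1 − 1/A = 1 − 1/1.768 = 0.4344.
Known gains sum to -0.0835 + 0.2 + 0.25 + 0.054 = 0.4205.
g_dust = 0.4344 − 0.4205 = 0.01.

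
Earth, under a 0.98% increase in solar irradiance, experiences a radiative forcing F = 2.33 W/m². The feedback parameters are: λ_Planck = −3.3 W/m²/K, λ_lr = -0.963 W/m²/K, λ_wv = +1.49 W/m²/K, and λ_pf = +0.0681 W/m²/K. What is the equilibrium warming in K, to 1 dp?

Net feedback parameter λ = (−3.3) + (-0.963) + (+1.49) + (+0.0681) = -2.7049 W/m²/K.
ΔT = −F/λ = −2.33/(-2.7049) = 0.9 K.

0.9 K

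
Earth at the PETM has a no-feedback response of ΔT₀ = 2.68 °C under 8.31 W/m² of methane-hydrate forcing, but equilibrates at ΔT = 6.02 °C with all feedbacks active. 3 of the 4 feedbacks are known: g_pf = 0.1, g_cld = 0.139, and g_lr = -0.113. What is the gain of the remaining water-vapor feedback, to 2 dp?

0.43

Amplification A = ΔT/ΔT₀ = 6.02/2.68 = 2.246.
Total gain g = 1 − 1/A = 1 − 1/2.246 = 0.5548.
Known gains sum to 0.1 + 0.139 − 0.113 = 0.126.
g_wv = 0.5548 − 0.126 = 0.43.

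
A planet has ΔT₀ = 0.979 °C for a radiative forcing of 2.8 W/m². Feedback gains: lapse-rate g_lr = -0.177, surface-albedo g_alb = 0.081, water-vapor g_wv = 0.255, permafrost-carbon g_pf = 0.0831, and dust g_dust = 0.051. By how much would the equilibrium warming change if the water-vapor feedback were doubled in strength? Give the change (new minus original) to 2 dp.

Original: g = 0.2931, ΔT = 0.979/(1−0.2931) = 1.3849 °C.
With doubled water-vapor: g' = 0.5481, ΔT' = 0.979/(1−0.5481) = 2.1664 °C.
Change = 2.1664 − 1.3849 = 0.78 °C.

0.78 °C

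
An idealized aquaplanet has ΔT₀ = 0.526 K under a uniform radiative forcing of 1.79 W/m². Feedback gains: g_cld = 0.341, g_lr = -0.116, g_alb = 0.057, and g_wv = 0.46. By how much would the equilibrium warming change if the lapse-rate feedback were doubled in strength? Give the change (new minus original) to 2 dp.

-0.63 K

Original: g = 0.742, ΔT = 0.526/(1−0.742) = 2.0388 K.
With doubled lapse-rate: g' = 0.626, ΔT' = 0.526/(1−0.626) = 1.4064 K.
Change = 1.4064 − 2.0388 = -0.63 K.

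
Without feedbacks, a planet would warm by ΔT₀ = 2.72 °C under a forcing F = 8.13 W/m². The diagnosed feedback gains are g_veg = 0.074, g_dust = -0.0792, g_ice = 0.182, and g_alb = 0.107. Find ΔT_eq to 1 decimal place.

Total gain g = 0.074 − 0.0792 + 0.182 + 0.107 = 0.2838.
Amplification A = 1/(1 − 0.2838) = 1.396.
ΔT = 2.72 × 1.396 = 3.8 °C.

3.8 °C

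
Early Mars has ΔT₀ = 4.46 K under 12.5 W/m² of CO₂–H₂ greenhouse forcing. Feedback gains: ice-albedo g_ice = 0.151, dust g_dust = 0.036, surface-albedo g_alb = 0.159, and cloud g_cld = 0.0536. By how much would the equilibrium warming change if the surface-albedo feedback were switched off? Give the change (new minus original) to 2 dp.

Original: g = 0.3996, ΔT = 4.46/(1−0.3996) = 7.4284 K.
Without surface-albedo: g' = 0.2406, ΔT' = 4.46/(1−0.2406) = 5.8731 K.
Change = 5.8731 − 7.4284 = -1.56 K.

-1.56 K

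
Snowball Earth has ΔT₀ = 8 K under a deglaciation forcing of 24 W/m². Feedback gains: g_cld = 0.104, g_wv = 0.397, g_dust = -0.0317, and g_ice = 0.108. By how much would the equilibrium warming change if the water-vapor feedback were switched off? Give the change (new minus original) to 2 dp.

Original: g = 0.5773, ΔT = 8/(1−0.5773) = 18.9260 K.
Without water-vapor: g' = 0.1803, ΔT' = 8/(1−0.1803) = 9.7597 K.
Change = 9.7597 − 18.9260 = -9.17 K.

-9.17 K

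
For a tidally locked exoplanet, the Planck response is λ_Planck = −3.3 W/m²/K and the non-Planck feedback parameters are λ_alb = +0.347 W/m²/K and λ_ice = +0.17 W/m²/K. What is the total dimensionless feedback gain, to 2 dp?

Convert to gains: g_alb = 0.347/3.3 = 0.1052; g_ice = 0.17/3.3 = 0.05152.
Total gain g = 0.15672.

0.16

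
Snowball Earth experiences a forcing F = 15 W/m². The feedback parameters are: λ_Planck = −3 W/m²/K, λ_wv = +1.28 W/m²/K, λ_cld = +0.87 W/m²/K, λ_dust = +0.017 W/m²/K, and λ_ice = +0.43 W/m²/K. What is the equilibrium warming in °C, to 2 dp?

Net feedback parameter λ = (−3) + (+1.28) + (+0.87) + (+0.017) + (+0.43) = -0.403 W/m²/K.
ΔT = −F/λ = −15/(-0.403) = 37.22 °C.

37.22 °C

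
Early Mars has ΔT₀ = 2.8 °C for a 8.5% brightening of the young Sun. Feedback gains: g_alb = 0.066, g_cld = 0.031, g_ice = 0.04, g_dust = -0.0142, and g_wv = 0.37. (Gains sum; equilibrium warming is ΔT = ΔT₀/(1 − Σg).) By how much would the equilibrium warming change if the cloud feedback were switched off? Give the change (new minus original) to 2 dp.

Original: g = 0.4928, ΔT = 2.8/(1−0.4928) = 5.5205 °C.
Without cloud: g' = 0.4618, ΔT' = 2.8/(1−0.4618) = 5.2025 °C.
Change = 5.2025 − 5.5205 = -0.32 °C.

-0.32 °C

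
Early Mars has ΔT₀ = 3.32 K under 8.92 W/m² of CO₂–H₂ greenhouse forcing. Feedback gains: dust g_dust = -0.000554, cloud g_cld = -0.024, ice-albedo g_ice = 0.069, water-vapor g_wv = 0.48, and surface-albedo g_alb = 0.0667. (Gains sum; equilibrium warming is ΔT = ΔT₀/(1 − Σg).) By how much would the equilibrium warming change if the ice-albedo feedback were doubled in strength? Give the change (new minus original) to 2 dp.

Original: g = 0.591146, ΔT = 3.32/(1−0.591146) = 8.1203 K.
With doubled ice-albedo: g' = 0.660146, ΔT' = 3.32/(1−0.660146) = 9.7689 K.
Change = 9.7689 − 8.1203 = 1.65 K.

1.65 K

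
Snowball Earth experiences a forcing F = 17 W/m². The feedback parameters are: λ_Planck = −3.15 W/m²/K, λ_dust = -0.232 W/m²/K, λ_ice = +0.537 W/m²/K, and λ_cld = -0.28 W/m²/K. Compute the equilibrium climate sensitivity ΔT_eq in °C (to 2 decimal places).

5.44 °C

Net feedback parameter λ = (−3.15) + (-0.232) + (+0.537) + (-0.28) = -3.125 W/m²/K.
ΔT = −F/λ = −17/(-3.125) = 5.44 °C.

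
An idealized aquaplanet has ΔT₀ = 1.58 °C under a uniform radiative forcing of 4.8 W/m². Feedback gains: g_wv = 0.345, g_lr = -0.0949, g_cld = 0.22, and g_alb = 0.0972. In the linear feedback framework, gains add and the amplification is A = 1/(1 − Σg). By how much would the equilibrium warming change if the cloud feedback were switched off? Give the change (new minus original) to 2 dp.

Original: g = 0.5673, ΔT = 1.58/(1−0.5673) = 3.6515 °C.
Without cloud: g' = 0.3473, ΔT' = 1.58/(1−0.3473) = 2.4207 °C.
Change = 2.4207 − 3.6515 = -1.23 °C.

-1.23 °C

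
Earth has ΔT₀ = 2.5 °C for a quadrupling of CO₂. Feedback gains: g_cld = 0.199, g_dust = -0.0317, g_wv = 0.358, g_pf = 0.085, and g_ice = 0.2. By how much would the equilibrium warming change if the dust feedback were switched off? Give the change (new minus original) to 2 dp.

2.64 °C

Original: g = 0.8103, ΔT = 2.5/(1−0.8103) = 13.1787 °C.
Without dust: g' = 0.842, ΔT' = 2.5/(1−0.842) = 15.8228 °C.
Change = 15.8228 − 13.1787 = 2.64 °C.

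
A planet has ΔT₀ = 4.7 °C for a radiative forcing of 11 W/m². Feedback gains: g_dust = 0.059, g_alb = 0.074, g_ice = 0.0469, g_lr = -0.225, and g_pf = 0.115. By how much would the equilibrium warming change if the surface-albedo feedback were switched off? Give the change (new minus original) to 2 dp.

-0.37 °C

Original: g = 0.0699, ΔT = 4.7/(1−0.0699) = 5.0532 °C.
Without surface-albedo: g' = -0.0041, ΔT' = 4.7/(1+0.0041) = 4.6808 °C.
Change = 4.6808 − 5.0532 = -0.37 °C.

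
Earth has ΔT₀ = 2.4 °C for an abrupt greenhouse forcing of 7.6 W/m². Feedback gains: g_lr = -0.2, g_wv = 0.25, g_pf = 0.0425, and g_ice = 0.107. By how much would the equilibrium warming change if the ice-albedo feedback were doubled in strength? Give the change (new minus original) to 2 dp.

Original: g = 0.1995, ΔT = 2.4/(1−0.1995) = 2.9981 °C.
With doubled ice-albedo: g' = 0.3065, ΔT' = 2.4/(1−0.3065) = 3.4607 °C.
Change = 3.4607 − 2.9981 = 0.46 °C.

0.46 °C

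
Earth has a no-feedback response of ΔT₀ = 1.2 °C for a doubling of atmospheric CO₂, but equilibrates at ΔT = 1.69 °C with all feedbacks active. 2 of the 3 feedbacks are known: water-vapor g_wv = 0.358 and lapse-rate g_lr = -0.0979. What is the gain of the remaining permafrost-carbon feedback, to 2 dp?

0.03

Amplification A = ΔT/ΔT₀ = 1.69/1.2 = 1.408.
Total gain g = 1 − 1/A = 1 − 1/1.408 = 0.2898.
Known gains sum to 0.358 − 0.0979 = 0.2601.
g_pf = 0.2898 − 0.2601 = 0.03.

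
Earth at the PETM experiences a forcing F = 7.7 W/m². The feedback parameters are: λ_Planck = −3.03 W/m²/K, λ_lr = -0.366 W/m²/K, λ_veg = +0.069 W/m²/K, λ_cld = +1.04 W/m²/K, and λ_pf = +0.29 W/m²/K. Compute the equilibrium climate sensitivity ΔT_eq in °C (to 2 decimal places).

Net feedback parameter λ = (−3.03) + (-0.366) + (+0.069) + (+1.04) + (+0.29) = -1.997 W/m²/K.
ΔT = −F/λ = −7.7/(-1.997) = 3.86 °C.

3.86 °C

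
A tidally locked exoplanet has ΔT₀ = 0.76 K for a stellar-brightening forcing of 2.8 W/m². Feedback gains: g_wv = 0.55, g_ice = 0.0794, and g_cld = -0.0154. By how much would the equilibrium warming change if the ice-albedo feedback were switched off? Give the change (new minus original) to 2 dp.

-0.34 K

Original: g = 0.614, ΔT = 0.76/(1−0.614) = 1.9689 K.
Without ice-albedo: g' = 0.5346, ΔT' = 0.76/(1−0.5346) = 1.6330 K.
Change = 1.6330 − 1.9689 = -0.34 K.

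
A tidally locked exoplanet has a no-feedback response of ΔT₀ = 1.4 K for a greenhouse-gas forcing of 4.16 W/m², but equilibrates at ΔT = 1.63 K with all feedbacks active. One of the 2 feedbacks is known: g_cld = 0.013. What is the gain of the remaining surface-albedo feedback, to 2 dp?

0.13

Amplification A = ΔT/ΔT₀ = 1.63/1.4 = 1.164.
Total gain g = 1 − 1/A = 1 − 1/1.164 = 0.1409.
The known gain is 0.013.
g_alb = 0.1409 − 0.013 = 0.13.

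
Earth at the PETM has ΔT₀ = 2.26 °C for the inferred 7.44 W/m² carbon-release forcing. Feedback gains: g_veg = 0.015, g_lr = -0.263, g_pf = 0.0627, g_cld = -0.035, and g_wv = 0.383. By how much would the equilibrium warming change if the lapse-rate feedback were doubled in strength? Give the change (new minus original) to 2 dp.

Original: g = 0.1627, ΔT = 2.26/(1−0.1627) = 2.6992 °C.
With doubled lapse-rate: g' = -0.1003, ΔT' = 2.26/(1+0.1003) = 2.0540 °C.
Change = 2.0540 − 2.6992 = -0.65 °C.

-0.65 °C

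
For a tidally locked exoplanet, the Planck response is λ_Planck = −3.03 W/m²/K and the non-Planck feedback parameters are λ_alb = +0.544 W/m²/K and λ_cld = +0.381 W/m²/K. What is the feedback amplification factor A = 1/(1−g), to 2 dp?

Convert to gains: g_alb = 0.544/3.03 = 0.1795; g_cld = 0.381/3.03 = 0.1257.
Total gain g = 0.3052.
A = 1/(1 − 0.3052) = 1.44.

1.44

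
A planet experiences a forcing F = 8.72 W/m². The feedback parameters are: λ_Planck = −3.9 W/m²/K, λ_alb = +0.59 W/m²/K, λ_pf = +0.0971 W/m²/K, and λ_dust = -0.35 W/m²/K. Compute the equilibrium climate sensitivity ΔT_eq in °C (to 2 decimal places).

2.45 °C

Net feedback parameter λ = (−3.9) + (+0.59) + (+0.0971) + (-0.35) = -3.5629 W/m²/K.
ΔT = −F/λ = −8.72/(-3.5629) = 2.45 °C.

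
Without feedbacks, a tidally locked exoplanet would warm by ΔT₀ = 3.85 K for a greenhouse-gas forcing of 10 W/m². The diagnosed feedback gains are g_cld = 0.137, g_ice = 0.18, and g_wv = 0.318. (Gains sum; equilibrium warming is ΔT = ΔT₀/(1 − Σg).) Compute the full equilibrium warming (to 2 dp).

10.55 K

Total gain g = 0.137 + 0.18 + 0.318 = 0.635.
Amplification A = 1/(1 − 0.635) = 2.74.
ΔT = 3.85 × 2.74 = 10.55 K.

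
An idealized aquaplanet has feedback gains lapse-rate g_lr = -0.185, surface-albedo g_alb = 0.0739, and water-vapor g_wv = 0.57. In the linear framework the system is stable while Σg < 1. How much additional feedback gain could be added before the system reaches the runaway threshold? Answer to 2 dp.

0.54

Current total gain = -0.185 + 0.0739 + 0.57 = 0.4589.
Margin to runaway = 1 − 0.4589 = 0.54.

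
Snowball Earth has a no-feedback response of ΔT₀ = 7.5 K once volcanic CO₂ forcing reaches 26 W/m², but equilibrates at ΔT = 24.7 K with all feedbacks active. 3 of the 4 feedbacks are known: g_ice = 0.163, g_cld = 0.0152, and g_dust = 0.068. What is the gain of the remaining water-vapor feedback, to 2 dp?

Amplification A = ΔT/ΔT₀ = 24.7/7.5 = 3.293.
Total gain g = 1 − 1/A = 1 − 1/3.293 = 0.6963.
Known gains sum to 0.163 + 0.0152 + 0.068 = 0.2462.
g_wv = 0.6963 − 0.2462 = 0.45.

0.45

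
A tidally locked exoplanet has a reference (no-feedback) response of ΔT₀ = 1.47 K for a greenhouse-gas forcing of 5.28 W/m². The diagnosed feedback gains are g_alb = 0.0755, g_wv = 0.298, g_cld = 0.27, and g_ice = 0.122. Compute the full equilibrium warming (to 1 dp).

6.3 K

Total gain g = 0.0755 + 0.298 + 0.27 + 0.122 = 0.7655.
Amplification A = 1/(1 − 0.7655) = 4.264.
ΔT = 1.47 × 4.264 = 6.3 K.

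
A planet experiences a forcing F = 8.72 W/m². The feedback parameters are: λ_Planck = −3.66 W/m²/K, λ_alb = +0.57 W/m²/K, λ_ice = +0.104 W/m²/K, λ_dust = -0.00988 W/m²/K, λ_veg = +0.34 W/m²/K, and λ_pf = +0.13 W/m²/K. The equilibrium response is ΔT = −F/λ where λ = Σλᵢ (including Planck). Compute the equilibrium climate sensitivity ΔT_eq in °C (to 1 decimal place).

Net feedback parameter λ = (−3.66) + (+0.57) + (+0.104) + (-0.00988) + (+0.34) + (+0.13) = -2.52588 W/m²/K.
ΔT = −F/λ = −8.72/(-2.52588) = 3.5 °C.

3.5 °C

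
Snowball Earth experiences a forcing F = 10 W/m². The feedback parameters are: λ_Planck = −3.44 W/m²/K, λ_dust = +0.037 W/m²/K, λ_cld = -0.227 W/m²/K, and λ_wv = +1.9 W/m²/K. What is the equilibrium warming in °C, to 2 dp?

Net feedback parameter λ = (−3.44) + (+0.037) + (-0.227) + (+1.9) = -1.73 W/m²/K.
ΔT = −F/λ = −10/(-1.73) = 5.78 °C.

5.78 °C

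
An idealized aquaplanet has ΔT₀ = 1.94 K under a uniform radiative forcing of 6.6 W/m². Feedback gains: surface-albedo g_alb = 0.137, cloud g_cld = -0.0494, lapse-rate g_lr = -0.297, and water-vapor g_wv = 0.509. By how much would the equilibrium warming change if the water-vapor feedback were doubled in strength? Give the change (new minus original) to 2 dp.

Original: g = 0.2996, ΔT = 1.94/(1−0.2996) = 2.7698 K.
With doubled water-vapor: g' = 0.8086, ΔT' = 1.94/(1−0.8086) = 10.1358 K.
Change = 10.1358 − 2.7698 = 7.37 K.

7.37 K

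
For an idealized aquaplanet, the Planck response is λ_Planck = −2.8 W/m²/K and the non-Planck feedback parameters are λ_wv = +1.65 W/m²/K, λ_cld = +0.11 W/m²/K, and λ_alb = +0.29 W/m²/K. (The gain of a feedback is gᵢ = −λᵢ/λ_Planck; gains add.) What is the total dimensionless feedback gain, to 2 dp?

Convert to gains: g_wv = 1.65/2.8 = 0.5893; g_cld = 0.11/2.8 = 0.03929; g_alb = 0.29/2.8 = 0.1036.
Total gain g = 0.73219.

0.73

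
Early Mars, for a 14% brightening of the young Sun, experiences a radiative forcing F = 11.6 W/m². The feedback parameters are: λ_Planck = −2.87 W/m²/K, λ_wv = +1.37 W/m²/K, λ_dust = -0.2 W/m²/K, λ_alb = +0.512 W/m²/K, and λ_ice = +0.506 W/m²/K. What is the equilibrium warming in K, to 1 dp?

Net feedback parameter λ = (−2.87) + (+1.37) + (-0.2) + (+0.512) + (+0.506) = -0.682 W/m²/K.
ΔT = −F/λ = −11.6/(-0.682) = 17.0 K.

17.0 K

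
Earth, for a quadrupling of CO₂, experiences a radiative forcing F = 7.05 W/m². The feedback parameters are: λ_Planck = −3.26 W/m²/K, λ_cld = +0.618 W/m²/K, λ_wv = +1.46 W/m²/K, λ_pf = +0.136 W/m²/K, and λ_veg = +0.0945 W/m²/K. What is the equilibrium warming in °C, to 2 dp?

7.41 °C

Net feedback parameter λ = (−3.26) + (+0.618) + (+1.46) + (+0.136) + (+0.0945) = -0.9515 W/m²/K.
ΔT = −F/λ = −7.05/(-0.9515) = 7.41 °C.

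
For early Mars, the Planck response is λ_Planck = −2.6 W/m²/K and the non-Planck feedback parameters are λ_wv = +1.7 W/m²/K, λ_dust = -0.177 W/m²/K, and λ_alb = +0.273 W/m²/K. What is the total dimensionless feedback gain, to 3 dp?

Convert to gains: g_wv = 1.7/2.6 = 0.6538; g_dust = -0.177/2.6 = -0.06808; g_alb = 0.273/2.6 = 0.105.
Total gain g = 0.69072.

0.691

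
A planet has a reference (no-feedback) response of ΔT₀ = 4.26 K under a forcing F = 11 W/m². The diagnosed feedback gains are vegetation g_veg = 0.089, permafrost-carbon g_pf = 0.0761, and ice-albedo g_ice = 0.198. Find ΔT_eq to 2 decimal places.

Total gain g = 0.089 + 0.0761 + 0.198 = 0.3631.
Amplification A = 1/(1 − 0.3631) = 1.57.
ΔT = 4.26 × 1.57 = 6.69 K.

6.69 K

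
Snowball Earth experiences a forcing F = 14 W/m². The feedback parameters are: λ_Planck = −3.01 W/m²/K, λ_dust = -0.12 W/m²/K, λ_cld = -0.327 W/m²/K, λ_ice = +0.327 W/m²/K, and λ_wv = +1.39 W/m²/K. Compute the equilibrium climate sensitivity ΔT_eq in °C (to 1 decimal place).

Net feedback parameter λ = (−3.01) + (-0.12) + (-0.327) + (+0.327) + (+1.39) = -1.74 W/m²/K.
ΔT = −F/λ = −14/(-1.74) = 8.0 °C.

8.0 °C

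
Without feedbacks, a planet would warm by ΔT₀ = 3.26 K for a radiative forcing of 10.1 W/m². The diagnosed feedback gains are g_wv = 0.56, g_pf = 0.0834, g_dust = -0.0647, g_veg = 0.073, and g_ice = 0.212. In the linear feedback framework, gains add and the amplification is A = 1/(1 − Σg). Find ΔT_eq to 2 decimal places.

23.92 K

Total gain g = 0.56 + 0.0834 − 0.0647 + 0.073 + 0.212 = 0.8637.
Amplification A = 1/(1 − 0.8637) = 7.337.
ΔT = 3.26 × 7.337 = 23.92 K.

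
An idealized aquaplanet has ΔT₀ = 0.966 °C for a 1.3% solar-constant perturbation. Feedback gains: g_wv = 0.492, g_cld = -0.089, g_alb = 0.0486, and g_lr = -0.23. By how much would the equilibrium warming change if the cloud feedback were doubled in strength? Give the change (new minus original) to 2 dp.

Original: g = 0.2216, ΔT = 0.966/(1−0.2216) = 1.2410 °C.
With doubled cloud: g' = 0.1326, ΔT' = 0.966/(1−0.1326) = 1.1137 °C.
Change = 1.1137 − 1.2410 = -0.13 °C.

-0.13 °C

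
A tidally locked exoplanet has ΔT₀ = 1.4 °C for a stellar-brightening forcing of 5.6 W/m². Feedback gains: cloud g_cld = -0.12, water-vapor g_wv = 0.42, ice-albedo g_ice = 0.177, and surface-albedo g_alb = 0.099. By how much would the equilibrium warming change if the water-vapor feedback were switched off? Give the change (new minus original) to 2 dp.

Original: g = 0.576, ΔT = 1.4/(1−0.576) = 3.3019 °C.
Without water-vapor: g' = 0.156, ΔT' = 1.4/(1−0.156) = 1.6588 °C.
Change = 1.6588 − 3.3019 = -1.64 °C.

-1.64 °C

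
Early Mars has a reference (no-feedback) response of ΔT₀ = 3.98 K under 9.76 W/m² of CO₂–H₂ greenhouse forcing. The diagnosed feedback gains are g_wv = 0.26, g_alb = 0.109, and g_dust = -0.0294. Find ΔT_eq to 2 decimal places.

6.03 K

Total gain g = 0.26 + 0.109 − 0.0294 = 0.3396.
Amplification A = 1/(1 − 0.3396) = 1.514.
ΔT = 3.98 × 1.514 = 6.03 K.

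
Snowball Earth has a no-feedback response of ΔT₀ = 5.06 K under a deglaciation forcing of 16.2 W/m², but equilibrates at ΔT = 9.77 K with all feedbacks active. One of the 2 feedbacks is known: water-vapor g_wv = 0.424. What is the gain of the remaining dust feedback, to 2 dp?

0.06

Amplification A = ΔT/ΔT₀ = 9.77/5.06 = 1.931.
Total gain g = 1 − 1/A = 1 − 1/1.931 = 0.4821.
The known gain is 0.424.
g_dust = 0.4821 − 0.424 = 0.06.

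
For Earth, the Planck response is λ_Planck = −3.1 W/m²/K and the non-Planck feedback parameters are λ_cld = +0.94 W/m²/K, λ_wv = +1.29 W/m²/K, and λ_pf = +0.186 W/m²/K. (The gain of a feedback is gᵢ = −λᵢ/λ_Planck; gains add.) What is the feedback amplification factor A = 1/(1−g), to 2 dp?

Convert to gains: g_cld = 0.94/3.1 = 0.3032; g_wv = 1.29/3.1 = 0.4161; g_pf = 0.186/3.1 = 0.06.
Total gain g = 0.7793.
A = 1/(1 − 0.7793) = 4.53.

4.53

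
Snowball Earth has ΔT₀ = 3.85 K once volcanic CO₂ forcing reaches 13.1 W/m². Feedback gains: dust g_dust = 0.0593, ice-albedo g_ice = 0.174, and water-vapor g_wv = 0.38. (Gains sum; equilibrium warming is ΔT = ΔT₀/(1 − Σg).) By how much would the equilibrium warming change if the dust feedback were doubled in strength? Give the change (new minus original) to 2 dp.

1.80 K

Original: g = 0.6133, ΔT = 3.85/(1−0.6133) = 9.9560 K.
With doubled dust: g' = 0.6726, ΔT' = 3.85/(1−0.6726) = 11.7593 K.
Change = 11.7593 − 9.9560 = 1.80 K.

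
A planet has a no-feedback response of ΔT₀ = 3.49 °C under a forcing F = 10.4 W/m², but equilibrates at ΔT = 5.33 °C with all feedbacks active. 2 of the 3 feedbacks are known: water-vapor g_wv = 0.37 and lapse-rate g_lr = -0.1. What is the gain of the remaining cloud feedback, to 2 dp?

0.08

Amplification A = ΔT/ΔT₀ = 5.33/3.49 = 1.527.
Total gain g = 1 − 1/A = 1 − 1/1.527 = 0.3451.
Known gains sum to 0.37 − 0.1 = 0.27.
g_cld = 0.3451 − 0.27 = 0.08.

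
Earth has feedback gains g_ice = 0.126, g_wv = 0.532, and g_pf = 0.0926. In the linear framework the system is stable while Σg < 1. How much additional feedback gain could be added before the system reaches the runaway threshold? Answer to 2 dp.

Current total gain = 0.126 + 0.532 + 0.0926 = 0.7506.
Margin to runaway = 1 − 0.7506 = 0.25.

0.25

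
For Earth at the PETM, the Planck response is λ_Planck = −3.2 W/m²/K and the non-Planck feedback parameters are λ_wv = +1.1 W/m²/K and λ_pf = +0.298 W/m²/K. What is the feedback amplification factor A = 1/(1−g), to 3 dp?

Convert to gains: g_wv = 1.1/3.2 = 0.3438; g_pf = 0.298/3.2 = 0.09312.
Total gain g = 0.43692.
A = 1/(1 − 0.43692) = 1.776.

1.776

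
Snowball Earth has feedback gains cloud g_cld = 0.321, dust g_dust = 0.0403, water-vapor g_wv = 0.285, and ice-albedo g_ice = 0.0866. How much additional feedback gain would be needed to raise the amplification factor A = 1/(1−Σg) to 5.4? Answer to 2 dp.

Current total gain = 0.7329.
Target gain for A = 5.4: g* = 1 − 1/5.4 = 0.8148.
Additional gain needed = 0.8148 − 0.7329 = 0.08.

0.08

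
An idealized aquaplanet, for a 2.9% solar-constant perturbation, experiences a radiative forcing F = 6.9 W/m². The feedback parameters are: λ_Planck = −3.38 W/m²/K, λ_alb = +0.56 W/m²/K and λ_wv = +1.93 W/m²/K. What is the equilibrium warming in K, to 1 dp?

7.8 K

Net feedback parameter λ = (−3.38) + (+0.56) + (+1.93) = -0.89 W/m²/K.
ΔT = −F/λ = −6.9/(-0.89) = 7.8 K.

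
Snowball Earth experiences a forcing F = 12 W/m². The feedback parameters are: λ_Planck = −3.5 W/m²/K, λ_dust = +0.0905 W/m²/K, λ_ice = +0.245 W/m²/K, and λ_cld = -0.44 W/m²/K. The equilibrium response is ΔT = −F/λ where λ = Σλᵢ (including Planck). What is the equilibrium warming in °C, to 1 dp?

3.3 °C

Net feedback parameter λ = (−3.5) + (+0.0905) + (+0.245) + (-0.44) = -3.6045 W/m²/K.
ΔT = −F/λ = −12/(-3.6045) = 3.3 °C.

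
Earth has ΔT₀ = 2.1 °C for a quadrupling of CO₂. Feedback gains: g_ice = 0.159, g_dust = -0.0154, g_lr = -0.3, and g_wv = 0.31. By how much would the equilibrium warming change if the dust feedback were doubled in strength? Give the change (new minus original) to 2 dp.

Original: g = 0.1536, ΔT = 2.1/(1−0.1536) = 2.4811 °C.
With doubled dust: g' = 0.1382, ΔT' = 2.1/(1−0.1382) = 2.4368 °C.
Change = 2.4368 − 2.4811 = -0.04 °C.

-0.04 °C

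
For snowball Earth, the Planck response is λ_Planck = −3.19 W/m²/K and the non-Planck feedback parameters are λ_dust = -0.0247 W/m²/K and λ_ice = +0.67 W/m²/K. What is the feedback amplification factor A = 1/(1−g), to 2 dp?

1.25

Convert to gains: g_dust = -0.0247/3.19 = -0.007743; g_ice = 0.67/3.19 = 0.21.
Total gain g = 0.202257.
A = 1/(1 − 0.202257) = 1.25.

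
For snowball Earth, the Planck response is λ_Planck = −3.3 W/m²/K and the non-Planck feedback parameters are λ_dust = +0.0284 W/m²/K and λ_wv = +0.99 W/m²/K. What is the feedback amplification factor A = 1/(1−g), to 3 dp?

1.446

Convert to gains: g_dust = 0.0284/3.3 = 0.008606; g_wv = 0.99/3.3 = 0.3.
Total gain g = 0.308606.
A = 1/(1 − 0.308606) = 1.446.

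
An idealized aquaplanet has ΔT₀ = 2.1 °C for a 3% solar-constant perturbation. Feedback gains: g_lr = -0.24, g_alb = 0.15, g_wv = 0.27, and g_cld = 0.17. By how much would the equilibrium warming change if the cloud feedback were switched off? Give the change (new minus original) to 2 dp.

Original: g = 0.35, ΔT = 2.1/(1−0.35) = 3.2308 °C.
Without cloud: g' = 0.18, ΔT' = 2.1/(1−0.18) = 2.5610 °C.
Change = 2.5610 − 3.2308 = -0.67 °C.

-0.67 °C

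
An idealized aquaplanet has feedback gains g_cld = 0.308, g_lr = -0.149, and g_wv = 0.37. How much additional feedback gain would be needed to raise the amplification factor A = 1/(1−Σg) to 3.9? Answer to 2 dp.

0.21

Current total gain = 0.529.
Target gain for A = 3.9: g* = 1 − 1/3.9 = 0.7436.
Additional gain needed = 0.7436 − 0.529 = 0.21.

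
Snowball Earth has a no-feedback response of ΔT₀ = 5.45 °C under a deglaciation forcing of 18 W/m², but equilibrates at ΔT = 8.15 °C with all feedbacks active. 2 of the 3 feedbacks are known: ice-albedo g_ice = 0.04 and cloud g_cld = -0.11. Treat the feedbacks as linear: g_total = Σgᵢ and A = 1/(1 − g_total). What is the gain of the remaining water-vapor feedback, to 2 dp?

0.40

Amplification A = ΔT/ΔT₀ = 8.15/5.45 = 1.495.
Total gain g = 1 − 1/A = 1 − 1/1.495 = 0.3311.
Known gains sum to 0.04 − 0.11 = -0.07.
g_wv = 0.3311 + 0.07 = 0.40.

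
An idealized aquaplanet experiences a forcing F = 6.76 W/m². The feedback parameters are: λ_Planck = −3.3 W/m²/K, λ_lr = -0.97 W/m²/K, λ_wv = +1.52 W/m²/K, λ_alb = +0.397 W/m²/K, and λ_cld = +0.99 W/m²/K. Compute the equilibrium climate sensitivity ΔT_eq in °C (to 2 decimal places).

4.96 °C

Net feedback parameter λ = (−3.3) + (-0.97) + (+1.52) + (+0.397) + (+0.99) = -1.363 W/m²/K.
ΔT = −F/λ = −6.76/(-1.363) = 4.96 °C.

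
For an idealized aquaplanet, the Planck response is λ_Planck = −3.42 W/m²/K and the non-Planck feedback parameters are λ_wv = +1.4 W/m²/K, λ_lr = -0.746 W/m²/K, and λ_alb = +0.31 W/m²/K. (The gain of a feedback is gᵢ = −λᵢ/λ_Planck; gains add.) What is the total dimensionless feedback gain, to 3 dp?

Convert to gains: g_wv = 1.4/3.42 = 0.4094; g_lr = -0.746/3.42 = -0.2181; g_alb = 0.31/3.42 = 0.09064.
Total gain g = 0.28194.

0.282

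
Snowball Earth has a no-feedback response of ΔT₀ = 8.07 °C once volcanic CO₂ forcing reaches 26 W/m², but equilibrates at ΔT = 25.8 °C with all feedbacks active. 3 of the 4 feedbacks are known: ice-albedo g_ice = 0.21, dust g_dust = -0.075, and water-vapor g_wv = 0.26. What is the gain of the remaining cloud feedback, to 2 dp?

Amplification A = ΔT/ΔT₀ = 25.8/8.07 = 3.197.
Total gain g = 1 − 1/A = 1 − 1/3.197 = 0.6872.
Known gains sum to 0.21 − 0.075 + 0.26 = 0.395.
g_cld = 0.6872 − 0.395 = 0.29.

0.29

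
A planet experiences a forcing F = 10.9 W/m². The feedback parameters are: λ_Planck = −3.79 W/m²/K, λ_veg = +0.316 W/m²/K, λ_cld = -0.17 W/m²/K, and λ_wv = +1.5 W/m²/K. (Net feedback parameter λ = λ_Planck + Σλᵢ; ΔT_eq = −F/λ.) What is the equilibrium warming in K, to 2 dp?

5.08 K

Net feedback parameter λ = (−3.79) + (+0.316) + (-0.17) + (+1.5) = -2.144 W/m²/K.
ΔT = −F/λ = −10.9/(-2.144) = 5.08 K.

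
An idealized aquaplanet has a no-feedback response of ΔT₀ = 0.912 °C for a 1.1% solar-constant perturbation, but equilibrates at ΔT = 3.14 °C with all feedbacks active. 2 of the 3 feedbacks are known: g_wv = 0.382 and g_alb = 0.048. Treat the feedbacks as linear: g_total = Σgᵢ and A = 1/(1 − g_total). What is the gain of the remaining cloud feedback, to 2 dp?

0.28

Amplification A = ΔT/ΔT₀ = 3.14/0.912 = 3.443.
Total gain g = 1 − 1/A = 1 − 1/3.443 = 0.7096.
Known gains sum to 0.382 + 0.048 = 0.43.
g_cld = 0.7096 − 0.43 = 0.28.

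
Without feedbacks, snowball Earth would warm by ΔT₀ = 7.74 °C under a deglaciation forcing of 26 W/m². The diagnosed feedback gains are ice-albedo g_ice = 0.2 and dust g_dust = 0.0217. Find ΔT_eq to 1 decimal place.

9.9 °C

Total gain g = 0.2 + 0.0217 = 0.2217.
Amplification A = 1/(1 − 0.2217) = 1.285.
ΔT = 7.74 × 1.285 = 9.9 °C.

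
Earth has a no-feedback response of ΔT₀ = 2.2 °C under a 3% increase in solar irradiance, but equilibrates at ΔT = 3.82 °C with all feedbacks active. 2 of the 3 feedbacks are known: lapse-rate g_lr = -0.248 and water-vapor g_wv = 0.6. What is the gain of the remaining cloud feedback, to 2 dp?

0.07

Amplification A = ΔT/ΔT₀ = 3.82/2.2 = 1.736.
Total gain g = 1 − 1/A = 1 − 1/1.736 = 0.424.
Known gains sum to -0.248 + 0.6 = 0.352.
g_cld = 0.424 − 0.352 = 0.07.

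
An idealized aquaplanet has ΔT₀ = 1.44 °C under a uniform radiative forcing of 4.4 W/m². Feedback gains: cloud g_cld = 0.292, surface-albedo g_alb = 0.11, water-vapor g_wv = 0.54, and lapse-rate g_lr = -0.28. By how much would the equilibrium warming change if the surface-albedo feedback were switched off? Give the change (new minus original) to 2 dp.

Original: g = 0.662, ΔT = 1.44/(1−0.662) = 4.2604 °C.
Without surface-albedo: g' = 0.552, ΔT' = 1.44/(1−0.552) = 3.2143 °C.
Change = 3.2143 − 4.2604 = -1.05 °C.

-1.05 °C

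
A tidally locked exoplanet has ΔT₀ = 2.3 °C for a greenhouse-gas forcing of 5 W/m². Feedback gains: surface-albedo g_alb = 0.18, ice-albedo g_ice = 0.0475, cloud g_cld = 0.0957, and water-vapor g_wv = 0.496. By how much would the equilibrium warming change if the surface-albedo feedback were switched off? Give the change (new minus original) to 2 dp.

-6.35 °C

Original: g = 0.8192, ΔT = 2.3/(1−0.8192) = 12.7212 °C.
Without surface-albedo: g' = 0.6392, ΔT' = 2.3/(1−0.6392) = 6.3747 °C.
Change = 6.3747 − 12.7212 = -6.35 °C.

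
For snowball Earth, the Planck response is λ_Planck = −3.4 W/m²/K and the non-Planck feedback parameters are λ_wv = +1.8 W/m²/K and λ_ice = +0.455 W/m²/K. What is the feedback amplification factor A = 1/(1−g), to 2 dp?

2.97

Convert to gains: g_wv = 1.8/3.4 = 0.5294; g_ice = 0.455/3.4 = 0.1338.
Total gain g = 0.6632.
A = 1/(1 − 0.6632) = 2.97.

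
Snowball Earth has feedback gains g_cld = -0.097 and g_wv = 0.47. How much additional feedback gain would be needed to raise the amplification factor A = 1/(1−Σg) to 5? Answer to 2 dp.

Current total gain = 0.373.
Target gain for A = 5: g* = 1 − 1/5 = 0.8.
Additional gain needed = 0.8 − 0.373 = 0.43.

0.43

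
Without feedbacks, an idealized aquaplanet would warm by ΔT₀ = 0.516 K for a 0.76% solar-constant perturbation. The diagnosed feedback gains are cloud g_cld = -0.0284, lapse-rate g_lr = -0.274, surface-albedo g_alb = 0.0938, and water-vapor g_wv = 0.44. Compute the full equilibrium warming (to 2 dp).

0.67 K

Total gain g = -0.0284 − 0.274 + 0.0938 + 0.44 = 0.2314.
Amplification A = 1/(1 − 0.2314) = 1.301.
ΔT = 0.516 × 1.301 = 0.67 K.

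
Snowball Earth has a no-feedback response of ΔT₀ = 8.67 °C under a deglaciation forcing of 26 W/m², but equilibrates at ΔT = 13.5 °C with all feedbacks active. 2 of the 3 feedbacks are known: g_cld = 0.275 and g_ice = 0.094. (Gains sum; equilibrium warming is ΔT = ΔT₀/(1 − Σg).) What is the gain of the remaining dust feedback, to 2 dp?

Amplification A = ΔT/ΔT₀ = 13.5/8.67 = 1.557.
Total gain g = 1 − 1/A = 1 − 1/1.557 = 0.3577.
Known gains sum to 0.275 + 0.094 = 0.369.
g_dust = 0.3577 − 0.369 = -0.01.

-0.01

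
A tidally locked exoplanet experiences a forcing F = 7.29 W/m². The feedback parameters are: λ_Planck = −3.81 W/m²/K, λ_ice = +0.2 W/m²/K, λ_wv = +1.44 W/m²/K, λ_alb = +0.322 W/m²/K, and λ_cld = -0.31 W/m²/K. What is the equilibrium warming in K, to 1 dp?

Net feedback parameter λ = (−3.81) + (+0.2) + (+1.44) + (+0.322) + (-0.31) = -2.158 W/m²/K.
ΔT = −F/λ = −7.29/(-2.158) = 3.4 K.

3.4 K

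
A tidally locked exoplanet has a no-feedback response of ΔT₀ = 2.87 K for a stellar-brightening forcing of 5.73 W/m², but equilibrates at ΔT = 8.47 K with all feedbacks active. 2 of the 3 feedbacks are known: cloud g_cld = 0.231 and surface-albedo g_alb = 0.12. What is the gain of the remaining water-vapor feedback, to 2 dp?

0.31

Amplification A = ΔT/ΔT₀ = 8.47/2.87 = 2.951.
Total gain g = 1 − 1/A = 1 − 1/2.951 = 0.6611.
Known gains sum to 0.231 + 0.12 = 0.351.
g_wv = 0.6611 − 0.351 = 0.31.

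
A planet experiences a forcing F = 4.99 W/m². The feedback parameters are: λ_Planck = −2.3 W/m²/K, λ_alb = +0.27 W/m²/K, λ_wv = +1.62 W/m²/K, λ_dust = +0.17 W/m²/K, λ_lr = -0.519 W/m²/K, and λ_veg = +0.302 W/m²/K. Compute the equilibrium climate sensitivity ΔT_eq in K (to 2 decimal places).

Net feedback parameter λ = (−2.3) + (+0.27) + (+1.62) + (+0.17) + (-0.519) + (+0.302) = -0.457 W/m²/K.
ΔT = −F/λ = −4.99/(-0.457) = 10.92 K.

10.92 K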